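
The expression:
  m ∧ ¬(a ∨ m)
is never true.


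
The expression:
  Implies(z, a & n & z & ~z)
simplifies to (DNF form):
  ~z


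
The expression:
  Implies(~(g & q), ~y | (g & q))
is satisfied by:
  {q: True, g: True, y: False}
  {q: True, g: False, y: False}
  {g: True, q: False, y: False}
  {q: False, g: False, y: False}
  {y: True, q: True, g: True}


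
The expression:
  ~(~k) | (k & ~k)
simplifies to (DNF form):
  k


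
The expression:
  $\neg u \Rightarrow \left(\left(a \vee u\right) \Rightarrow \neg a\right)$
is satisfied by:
  {u: True, a: False}
  {a: False, u: False}
  {a: True, u: True}


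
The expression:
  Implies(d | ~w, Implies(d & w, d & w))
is always true.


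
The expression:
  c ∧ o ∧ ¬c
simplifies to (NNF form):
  False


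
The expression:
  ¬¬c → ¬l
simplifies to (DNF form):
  ¬c ∨ ¬l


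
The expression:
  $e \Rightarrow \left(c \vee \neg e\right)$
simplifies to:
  $c \vee \neg e$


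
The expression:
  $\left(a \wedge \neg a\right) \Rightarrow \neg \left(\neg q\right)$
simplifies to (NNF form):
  $\text{True}$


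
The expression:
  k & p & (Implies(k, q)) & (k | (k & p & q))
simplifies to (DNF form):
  k & p & q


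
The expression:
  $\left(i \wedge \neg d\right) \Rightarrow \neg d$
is always true.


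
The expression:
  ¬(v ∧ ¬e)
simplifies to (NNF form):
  e ∨ ¬v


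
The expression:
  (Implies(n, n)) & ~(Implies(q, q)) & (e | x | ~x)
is never true.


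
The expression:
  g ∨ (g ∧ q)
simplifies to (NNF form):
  g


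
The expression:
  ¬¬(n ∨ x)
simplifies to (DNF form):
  n ∨ x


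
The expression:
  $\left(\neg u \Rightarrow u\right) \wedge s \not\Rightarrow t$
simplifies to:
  $s \wedge u \wedge \neg t$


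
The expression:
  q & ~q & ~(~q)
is never true.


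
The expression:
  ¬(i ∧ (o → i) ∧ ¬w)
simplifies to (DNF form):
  w ∨ ¬i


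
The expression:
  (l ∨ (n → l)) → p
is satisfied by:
  {p: True, n: True, l: False}
  {p: True, n: False, l: False}
  {p: True, l: True, n: True}
  {p: True, l: True, n: False}
  {n: True, l: False, p: False}


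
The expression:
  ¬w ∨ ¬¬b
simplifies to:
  b ∨ ¬w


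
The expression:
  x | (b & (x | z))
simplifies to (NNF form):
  x | (b & z)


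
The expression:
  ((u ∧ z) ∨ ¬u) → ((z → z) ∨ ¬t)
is always true.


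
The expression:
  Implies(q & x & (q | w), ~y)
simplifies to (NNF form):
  ~q | ~x | ~y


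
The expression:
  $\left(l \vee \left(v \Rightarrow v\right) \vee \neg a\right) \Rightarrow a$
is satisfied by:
  {a: True}


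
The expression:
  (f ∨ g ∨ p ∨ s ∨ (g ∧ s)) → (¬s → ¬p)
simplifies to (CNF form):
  s ∨ ¬p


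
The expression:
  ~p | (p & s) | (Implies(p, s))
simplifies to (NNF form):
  s | ~p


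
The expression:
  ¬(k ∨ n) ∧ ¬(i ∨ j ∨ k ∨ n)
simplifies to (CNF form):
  ¬i ∧ ¬j ∧ ¬k ∧ ¬n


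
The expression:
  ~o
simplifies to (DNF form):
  ~o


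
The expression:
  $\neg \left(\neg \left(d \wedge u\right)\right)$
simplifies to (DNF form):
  $d \wedge u$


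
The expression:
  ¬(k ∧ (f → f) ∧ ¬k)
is always true.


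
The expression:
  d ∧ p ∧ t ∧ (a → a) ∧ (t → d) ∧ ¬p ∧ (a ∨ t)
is never true.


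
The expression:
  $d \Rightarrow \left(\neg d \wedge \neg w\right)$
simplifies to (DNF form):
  $\neg d$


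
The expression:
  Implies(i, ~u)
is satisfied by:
  {u: False, i: False}
  {i: True, u: False}
  {u: True, i: False}


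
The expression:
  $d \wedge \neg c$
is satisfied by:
  {d: True, c: False}


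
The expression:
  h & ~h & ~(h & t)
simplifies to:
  False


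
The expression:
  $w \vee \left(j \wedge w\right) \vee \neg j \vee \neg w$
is always true.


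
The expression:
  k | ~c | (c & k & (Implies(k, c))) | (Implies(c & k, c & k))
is always true.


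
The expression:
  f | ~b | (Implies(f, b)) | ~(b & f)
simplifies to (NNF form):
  True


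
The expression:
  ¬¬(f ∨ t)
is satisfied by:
  {t: True, f: True}
  {t: True, f: False}
  {f: True, t: False}


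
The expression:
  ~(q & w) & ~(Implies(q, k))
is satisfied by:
  {q: True, w: False, k: False}


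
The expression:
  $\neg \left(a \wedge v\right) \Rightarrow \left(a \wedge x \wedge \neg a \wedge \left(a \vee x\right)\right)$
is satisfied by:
  {a: True, v: True}


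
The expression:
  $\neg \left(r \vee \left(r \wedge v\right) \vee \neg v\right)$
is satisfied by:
  {v: True, r: False}


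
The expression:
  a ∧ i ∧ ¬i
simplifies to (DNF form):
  False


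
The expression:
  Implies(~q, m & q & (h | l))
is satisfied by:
  {q: True}


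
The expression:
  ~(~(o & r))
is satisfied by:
  {r: True, o: True}


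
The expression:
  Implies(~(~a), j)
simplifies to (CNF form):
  j | ~a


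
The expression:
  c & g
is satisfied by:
  {c: True, g: True}


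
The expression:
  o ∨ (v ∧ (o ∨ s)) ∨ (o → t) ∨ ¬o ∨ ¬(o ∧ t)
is always true.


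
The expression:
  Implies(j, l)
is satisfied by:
  {l: True, j: False}
  {j: False, l: False}
  {j: True, l: True}


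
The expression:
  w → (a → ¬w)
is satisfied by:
  {w: False, a: False}
  {a: True, w: False}
  {w: True, a: False}


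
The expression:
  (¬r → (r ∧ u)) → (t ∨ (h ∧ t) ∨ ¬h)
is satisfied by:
  {t: True, h: False, r: False}
  {h: False, r: False, t: False}
  {r: True, t: True, h: False}
  {r: True, h: False, t: False}
  {t: True, h: True, r: False}
  {h: True, t: False, r: False}
  {r: True, h: True, t: True}


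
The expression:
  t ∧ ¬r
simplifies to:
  t ∧ ¬r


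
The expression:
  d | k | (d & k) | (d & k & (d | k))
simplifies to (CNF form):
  d | k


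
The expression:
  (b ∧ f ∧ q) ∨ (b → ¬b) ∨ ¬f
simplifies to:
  q ∨ ¬b ∨ ¬f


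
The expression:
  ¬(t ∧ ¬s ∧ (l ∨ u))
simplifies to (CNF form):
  (s ∨ ¬l ∨ ¬t) ∧ (s ∨ ¬t ∨ ¬u)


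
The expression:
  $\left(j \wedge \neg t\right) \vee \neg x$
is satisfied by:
  {j: True, x: False, t: False}
  {j: False, x: False, t: False}
  {t: True, j: True, x: False}
  {t: True, j: False, x: False}
  {x: True, j: True, t: False}


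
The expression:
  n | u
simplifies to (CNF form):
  n | u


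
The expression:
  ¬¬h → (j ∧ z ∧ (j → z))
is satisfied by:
  {j: True, z: True, h: False}
  {j: True, z: False, h: False}
  {z: True, j: False, h: False}
  {j: False, z: False, h: False}
  {h: True, j: True, z: True}


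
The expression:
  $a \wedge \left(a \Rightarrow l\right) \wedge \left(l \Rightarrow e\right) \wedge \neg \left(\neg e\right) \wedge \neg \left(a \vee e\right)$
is never true.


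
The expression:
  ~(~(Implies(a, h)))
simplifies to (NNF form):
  h | ~a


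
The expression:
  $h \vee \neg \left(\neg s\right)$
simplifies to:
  $h \vee s$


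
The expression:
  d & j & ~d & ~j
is never true.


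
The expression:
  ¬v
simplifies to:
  ¬v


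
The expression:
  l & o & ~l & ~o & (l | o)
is never true.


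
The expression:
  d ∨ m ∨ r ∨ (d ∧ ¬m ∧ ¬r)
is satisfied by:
  {r: True, d: True, m: True}
  {r: True, d: True, m: False}
  {r: True, m: True, d: False}
  {r: True, m: False, d: False}
  {d: True, m: True, r: False}
  {d: True, m: False, r: False}
  {m: True, d: False, r: False}


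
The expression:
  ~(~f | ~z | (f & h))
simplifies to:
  f & z & ~h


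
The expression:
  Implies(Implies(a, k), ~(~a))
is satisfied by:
  {a: True}


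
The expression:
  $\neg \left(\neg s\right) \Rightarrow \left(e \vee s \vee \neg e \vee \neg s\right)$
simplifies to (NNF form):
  $\text{True}$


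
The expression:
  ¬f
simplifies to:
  ¬f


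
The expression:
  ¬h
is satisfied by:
  {h: False}


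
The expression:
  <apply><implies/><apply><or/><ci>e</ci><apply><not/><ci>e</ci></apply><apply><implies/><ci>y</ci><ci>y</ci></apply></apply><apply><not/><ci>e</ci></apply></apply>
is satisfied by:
  {e: False}


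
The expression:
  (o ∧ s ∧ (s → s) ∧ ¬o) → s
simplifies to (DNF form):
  True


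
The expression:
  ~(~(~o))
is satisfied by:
  {o: False}


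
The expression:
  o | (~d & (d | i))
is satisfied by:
  {i: True, o: True, d: False}
  {o: True, d: False, i: False}
  {i: True, o: True, d: True}
  {o: True, d: True, i: False}
  {i: True, d: False, o: False}


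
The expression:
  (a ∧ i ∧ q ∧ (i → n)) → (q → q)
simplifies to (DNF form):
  True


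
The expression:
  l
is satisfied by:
  {l: True}


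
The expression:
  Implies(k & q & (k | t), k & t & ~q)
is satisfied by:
  {k: False, q: False}
  {q: True, k: False}
  {k: True, q: False}


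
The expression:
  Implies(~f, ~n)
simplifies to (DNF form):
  f | ~n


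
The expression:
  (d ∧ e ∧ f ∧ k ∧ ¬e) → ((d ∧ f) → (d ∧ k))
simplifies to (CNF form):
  True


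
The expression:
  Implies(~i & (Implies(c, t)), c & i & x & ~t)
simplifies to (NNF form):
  i | (c & ~t)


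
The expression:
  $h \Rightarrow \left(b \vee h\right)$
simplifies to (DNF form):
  $\text{True}$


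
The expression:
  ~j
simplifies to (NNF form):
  ~j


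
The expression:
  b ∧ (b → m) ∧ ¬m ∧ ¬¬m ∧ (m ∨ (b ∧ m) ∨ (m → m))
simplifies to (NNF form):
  False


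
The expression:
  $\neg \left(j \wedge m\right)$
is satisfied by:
  {m: False, j: False}
  {j: True, m: False}
  {m: True, j: False}


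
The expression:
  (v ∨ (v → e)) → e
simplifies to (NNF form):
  e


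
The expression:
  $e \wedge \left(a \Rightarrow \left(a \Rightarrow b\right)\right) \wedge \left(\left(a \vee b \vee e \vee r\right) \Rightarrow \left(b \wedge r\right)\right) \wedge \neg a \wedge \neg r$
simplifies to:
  $\text{False}$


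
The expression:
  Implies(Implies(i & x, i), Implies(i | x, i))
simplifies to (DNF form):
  i | ~x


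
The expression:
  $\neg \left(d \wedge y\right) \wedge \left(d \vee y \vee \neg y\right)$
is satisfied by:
  {d: False, y: False}
  {y: True, d: False}
  {d: True, y: False}


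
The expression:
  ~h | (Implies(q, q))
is always true.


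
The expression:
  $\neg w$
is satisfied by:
  {w: False}


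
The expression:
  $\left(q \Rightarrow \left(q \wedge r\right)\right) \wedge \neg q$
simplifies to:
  $\neg q$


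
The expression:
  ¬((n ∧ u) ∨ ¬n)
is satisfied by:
  {n: True, u: False}


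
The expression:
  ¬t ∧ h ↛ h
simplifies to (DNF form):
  False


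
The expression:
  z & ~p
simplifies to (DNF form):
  z & ~p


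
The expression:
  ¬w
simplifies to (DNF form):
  ¬w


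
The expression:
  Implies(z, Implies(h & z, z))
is always true.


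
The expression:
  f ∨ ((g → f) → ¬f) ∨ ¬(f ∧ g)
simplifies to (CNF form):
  True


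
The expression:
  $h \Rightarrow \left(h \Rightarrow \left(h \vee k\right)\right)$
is always true.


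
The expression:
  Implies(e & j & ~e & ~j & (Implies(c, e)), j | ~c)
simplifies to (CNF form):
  True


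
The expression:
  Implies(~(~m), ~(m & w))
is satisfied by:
  {w: False, m: False}
  {m: True, w: False}
  {w: True, m: False}


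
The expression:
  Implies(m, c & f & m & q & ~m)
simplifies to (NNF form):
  ~m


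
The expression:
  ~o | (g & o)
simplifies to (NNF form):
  g | ~o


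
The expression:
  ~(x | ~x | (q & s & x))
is never true.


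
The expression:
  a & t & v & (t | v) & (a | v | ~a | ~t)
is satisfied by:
  {t: True, a: True, v: True}


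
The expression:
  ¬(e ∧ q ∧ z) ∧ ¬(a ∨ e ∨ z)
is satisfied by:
  {e: False, z: False, a: False}


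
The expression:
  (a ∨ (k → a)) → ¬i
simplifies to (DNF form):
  (k ∧ ¬a) ∨ ¬i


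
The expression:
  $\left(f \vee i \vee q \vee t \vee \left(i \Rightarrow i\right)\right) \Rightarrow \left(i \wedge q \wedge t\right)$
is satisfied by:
  {t: True, i: True, q: True}


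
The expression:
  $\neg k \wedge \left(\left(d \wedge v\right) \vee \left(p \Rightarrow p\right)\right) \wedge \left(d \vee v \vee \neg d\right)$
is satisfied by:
  {k: False}


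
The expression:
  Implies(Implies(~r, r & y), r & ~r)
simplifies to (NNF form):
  ~r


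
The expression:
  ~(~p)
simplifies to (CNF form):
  p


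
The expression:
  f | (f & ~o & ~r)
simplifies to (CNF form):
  f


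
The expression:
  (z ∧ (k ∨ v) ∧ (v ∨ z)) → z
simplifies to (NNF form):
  True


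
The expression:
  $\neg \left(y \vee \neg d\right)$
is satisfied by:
  {d: True, y: False}


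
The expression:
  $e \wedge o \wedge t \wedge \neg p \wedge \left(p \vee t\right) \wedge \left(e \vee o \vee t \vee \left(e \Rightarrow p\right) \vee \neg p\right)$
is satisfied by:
  {t: True, e: True, o: True, p: False}


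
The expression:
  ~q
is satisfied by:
  {q: False}


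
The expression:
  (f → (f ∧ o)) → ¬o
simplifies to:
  ¬o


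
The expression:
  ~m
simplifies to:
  ~m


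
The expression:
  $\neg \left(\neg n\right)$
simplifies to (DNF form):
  $n$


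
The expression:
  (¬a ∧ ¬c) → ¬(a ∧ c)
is always true.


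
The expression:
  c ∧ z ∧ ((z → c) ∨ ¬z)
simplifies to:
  c ∧ z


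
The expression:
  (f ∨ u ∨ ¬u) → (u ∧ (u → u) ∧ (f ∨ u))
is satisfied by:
  {u: True}


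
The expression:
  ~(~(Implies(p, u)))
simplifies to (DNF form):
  u | ~p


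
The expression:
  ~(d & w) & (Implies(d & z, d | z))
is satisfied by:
  {w: False, d: False}
  {d: True, w: False}
  {w: True, d: False}


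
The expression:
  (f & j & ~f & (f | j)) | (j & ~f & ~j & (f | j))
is never true.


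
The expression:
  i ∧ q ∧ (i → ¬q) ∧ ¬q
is never true.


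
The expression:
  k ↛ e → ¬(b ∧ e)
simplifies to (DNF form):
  True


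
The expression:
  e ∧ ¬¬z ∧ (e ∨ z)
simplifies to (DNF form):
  e ∧ z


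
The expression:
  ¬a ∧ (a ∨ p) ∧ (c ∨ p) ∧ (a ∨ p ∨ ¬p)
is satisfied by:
  {p: True, a: False}


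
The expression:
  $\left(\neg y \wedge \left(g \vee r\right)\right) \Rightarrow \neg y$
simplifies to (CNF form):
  $\text{True}$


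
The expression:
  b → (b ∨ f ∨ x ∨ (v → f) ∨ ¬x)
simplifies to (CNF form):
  True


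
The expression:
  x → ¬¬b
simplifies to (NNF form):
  b ∨ ¬x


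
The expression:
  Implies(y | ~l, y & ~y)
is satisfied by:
  {l: True, y: False}


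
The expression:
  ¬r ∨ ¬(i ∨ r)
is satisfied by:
  {r: False}


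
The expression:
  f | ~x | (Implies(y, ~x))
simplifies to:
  f | ~x | ~y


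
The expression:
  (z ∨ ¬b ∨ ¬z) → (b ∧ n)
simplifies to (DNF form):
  b ∧ n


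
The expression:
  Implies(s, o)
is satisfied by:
  {o: True, s: False}
  {s: False, o: False}
  {s: True, o: True}


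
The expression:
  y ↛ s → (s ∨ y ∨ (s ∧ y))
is always true.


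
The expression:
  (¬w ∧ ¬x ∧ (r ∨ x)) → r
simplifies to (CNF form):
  True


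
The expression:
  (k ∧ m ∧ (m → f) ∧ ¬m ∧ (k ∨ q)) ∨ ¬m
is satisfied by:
  {m: False}


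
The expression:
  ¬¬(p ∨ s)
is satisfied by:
  {p: True, s: True}
  {p: True, s: False}
  {s: True, p: False}


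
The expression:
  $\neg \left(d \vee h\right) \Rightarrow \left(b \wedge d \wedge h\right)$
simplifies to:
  $d \vee h$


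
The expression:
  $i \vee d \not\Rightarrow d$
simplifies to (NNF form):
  $i$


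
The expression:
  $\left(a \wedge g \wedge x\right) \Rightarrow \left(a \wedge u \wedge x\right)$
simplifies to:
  $u \vee \neg a \vee \neg g \vee \neg x$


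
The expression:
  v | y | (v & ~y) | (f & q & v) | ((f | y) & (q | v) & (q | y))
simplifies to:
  v | y | (f & q)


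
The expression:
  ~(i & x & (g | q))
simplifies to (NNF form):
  ~i | ~x | (~g & ~q)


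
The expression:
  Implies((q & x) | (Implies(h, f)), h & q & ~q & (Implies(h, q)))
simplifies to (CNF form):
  h & ~f & (~q | ~x)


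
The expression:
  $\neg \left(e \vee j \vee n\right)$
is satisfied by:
  {n: False, e: False, j: False}


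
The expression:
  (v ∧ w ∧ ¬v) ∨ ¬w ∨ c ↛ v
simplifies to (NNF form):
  (c ∧ ¬v) ∨ ¬w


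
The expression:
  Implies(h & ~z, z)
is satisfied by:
  {z: True, h: False}
  {h: False, z: False}
  {h: True, z: True}


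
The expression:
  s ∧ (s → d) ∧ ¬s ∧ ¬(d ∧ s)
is never true.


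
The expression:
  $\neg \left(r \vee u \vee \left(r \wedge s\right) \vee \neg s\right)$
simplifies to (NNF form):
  $s \wedge \neg r \wedge \neg u$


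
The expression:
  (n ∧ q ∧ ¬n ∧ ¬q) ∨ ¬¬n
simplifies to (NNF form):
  n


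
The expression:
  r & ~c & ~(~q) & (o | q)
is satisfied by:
  {r: True, q: True, c: False}


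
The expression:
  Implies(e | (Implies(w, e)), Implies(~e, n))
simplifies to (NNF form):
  e | n | w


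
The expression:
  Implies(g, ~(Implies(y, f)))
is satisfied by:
  {y: True, f: False, g: False}
  {f: False, g: False, y: False}
  {y: True, f: True, g: False}
  {f: True, y: False, g: False}
  {g: True, y: True, f: False}


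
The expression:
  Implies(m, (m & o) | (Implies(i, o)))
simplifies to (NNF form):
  o | ~i | ~m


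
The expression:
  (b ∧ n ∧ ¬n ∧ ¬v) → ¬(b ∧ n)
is always true.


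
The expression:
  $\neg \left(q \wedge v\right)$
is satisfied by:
  {v: False, q: False}
  {q: True, v: False}
  {v: True, q: False}


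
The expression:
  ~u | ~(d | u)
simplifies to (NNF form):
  ~u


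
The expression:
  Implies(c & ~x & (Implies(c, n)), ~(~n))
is always true.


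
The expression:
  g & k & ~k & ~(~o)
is never true.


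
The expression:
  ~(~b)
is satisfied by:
  {b: True}


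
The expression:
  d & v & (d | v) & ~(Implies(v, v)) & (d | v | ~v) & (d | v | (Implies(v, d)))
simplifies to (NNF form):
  False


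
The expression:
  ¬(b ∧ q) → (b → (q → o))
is always true.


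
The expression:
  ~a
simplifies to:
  ~a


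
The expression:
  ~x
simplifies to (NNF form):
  ~x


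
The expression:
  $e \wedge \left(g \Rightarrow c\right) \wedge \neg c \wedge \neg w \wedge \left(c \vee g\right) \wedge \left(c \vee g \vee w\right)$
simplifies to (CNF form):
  $\text{False}$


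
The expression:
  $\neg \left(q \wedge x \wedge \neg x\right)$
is always true.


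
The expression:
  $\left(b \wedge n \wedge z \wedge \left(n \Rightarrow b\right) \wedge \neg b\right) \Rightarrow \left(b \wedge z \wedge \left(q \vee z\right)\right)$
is always true.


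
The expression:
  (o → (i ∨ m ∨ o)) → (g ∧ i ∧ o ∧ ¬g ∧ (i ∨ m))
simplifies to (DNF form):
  False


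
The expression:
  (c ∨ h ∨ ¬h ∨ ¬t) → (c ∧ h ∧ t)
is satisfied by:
  {t: True, c: True, h: True}


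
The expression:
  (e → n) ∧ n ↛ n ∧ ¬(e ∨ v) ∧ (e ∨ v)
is never true.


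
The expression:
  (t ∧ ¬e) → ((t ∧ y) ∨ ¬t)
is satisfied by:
  {y: True, e: True, t: False}
  {y: True, e: False, t: False}
  {e: True, y: False, t: False}
  {y: False, e: False, t: False}
  {y: True, t: True, e: True}
  {y: True, t: True, e: False}
  {t: True, e: True, y: False}


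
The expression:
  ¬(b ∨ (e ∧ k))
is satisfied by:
  {k: False, b: False, e: False}
  {e: True, k: False, b: False}
  {k: True, e: False, b: False}


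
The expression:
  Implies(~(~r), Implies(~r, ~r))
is always true.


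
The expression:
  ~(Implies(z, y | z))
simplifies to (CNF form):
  False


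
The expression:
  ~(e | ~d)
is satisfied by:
  {d: True, e: False}


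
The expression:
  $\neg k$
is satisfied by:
  {k: False}


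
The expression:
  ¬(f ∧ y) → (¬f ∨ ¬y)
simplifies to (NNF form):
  True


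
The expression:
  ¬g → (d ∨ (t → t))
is always true.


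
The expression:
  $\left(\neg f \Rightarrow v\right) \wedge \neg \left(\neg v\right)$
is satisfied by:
  {v: True}


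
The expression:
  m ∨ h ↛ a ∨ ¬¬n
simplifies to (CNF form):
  (h ∨ m ∨ n) ∧ (m ∨ n ∨ ¬a)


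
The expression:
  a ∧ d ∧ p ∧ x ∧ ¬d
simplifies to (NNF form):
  False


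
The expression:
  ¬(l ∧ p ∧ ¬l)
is always true.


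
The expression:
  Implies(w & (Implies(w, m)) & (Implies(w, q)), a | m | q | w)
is always true.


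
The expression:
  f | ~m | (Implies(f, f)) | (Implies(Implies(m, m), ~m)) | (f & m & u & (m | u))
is always true.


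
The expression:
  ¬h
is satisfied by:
  {h: False}


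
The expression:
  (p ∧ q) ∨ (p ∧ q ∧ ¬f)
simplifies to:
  p ∧ q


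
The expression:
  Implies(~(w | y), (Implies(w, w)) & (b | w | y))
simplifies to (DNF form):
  b | w | y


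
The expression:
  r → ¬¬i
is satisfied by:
  {i: True, r: False}
  {r: False, i: False}
  {r: True, i: True}


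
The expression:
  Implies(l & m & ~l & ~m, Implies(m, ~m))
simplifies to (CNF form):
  True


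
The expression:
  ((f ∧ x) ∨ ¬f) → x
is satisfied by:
  {x: True, f: True}
  {x: True, f: False}
  {f: True, x: False}


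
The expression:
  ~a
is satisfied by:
  {a: False}


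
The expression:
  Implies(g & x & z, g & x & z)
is always true.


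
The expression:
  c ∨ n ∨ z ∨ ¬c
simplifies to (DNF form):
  True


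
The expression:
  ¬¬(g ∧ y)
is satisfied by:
  {g: True, y: True}


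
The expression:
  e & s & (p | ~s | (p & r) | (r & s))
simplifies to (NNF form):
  e & s & (p | r)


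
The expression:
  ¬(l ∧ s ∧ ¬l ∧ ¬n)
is always true.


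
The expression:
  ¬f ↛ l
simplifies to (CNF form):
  l ∨ ¬f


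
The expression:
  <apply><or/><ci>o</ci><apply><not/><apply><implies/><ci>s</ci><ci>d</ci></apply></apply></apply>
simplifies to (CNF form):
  <apply><and/><apply><or/><ci>o</ci><ci>s</ci></apply><apply><or/><ci>o</ci><apply><not/><ci>d</ci></apply></apply></apply>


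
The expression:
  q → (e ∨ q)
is always true.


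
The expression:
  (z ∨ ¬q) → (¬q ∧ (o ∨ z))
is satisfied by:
  {o: True, z: False, q: False}
  {o: True, z: True, q: False}
  {z: True, o: False, q: False}
  {q: True, o: True, z: False}
  {q: True, o: False, z: False}


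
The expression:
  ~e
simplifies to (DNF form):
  ~e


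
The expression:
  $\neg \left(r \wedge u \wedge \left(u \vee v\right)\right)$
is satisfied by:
  {u: False, r: False}
  {r: True, u: False}
  {u: True, r: False}


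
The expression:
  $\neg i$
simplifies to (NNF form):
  $\neg i$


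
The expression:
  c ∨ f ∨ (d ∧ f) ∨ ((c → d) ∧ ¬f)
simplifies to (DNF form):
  True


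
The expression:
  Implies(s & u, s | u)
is always true.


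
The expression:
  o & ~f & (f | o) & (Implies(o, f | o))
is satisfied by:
  {o: True, f: False}


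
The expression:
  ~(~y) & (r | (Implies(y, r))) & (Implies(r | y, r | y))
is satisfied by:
  {r: True, y: True}


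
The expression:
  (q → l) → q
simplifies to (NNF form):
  q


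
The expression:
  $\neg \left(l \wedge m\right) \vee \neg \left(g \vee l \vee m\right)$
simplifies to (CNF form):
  $\neg l \vee \neg m$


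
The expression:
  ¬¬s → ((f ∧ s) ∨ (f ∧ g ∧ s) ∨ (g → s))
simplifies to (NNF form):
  True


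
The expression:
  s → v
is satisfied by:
  {v: True, s: False}
  {s: False, v: False}
  {s: True, v: True}


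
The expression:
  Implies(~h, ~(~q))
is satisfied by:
  {q: True, h: True}
  {q: True, h: False}
  {h: True, q: False}


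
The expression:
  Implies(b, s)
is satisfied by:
  {s: True, b: False}
  {b: False, s: False}
  {b: True, s: True}


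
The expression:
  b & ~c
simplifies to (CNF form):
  b & ~c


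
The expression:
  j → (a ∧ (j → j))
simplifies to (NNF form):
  a ∨ ¬j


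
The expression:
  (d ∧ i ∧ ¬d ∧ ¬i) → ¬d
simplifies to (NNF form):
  True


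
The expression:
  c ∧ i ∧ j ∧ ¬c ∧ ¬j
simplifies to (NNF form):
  False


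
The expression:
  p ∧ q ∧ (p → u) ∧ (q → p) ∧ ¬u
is never true.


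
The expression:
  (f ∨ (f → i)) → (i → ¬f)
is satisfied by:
  {i: False, f: False}
  {f: True, i: False}
  {i: True, f: False}


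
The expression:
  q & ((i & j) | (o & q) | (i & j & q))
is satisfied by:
  {o: True, j: True, i: True, q: True}
  {o: True, j: True, q: True, i: False}
  {o: True, i: True, q: True, j: False}
  {o: True, q: True, i: False, j: False}
  {j: True, i: True, q: True, o: False}


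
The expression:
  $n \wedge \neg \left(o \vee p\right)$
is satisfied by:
  {n: True, o: False, p: False}


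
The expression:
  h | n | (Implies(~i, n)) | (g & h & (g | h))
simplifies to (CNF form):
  h | i | n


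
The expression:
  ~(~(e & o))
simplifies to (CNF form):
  e & o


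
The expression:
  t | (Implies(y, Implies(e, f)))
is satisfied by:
  {t: True, f: True, e: False, y: False}
  {t: True, f: False, e: False, y: False}
  {f: True, t: False, e: False, y: False}
  {t: False, f: False, e: False, y: False}
  {y: True, t: True, f: True, e: False}
  {y: True, t: True, f: False, e: False}
  {y: True, f: True, t: False, e: False}
  {y: True, f: False, t: False, e: False}
  {t: True, e: True, f: True, y: False}
  {t: True, e: True, f: False, y: False}
  {e: True, f: True, t: False, y: False}
  {e: True, t: False, f: False, y: False}
  {y: True, e: True, t: True, f: True}
  {y: True, e: True, t: True, f: False}
  {y: True, e: True, f: True, t: False}


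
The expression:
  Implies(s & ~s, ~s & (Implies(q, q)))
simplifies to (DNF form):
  True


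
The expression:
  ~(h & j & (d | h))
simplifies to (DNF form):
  ~h | ~j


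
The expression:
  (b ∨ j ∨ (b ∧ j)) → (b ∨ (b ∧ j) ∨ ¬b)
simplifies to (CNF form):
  True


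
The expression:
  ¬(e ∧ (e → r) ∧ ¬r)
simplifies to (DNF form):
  True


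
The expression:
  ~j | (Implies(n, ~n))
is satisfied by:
  {n: False, j: False}
  {j: True, n: False}
  {n: True, j: False}


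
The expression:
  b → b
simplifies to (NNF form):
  True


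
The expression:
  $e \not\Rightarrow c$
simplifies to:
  $e \wedge \neg c$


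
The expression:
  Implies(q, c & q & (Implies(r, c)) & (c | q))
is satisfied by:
  {c: True, q: False}
  {q: False, c: False}
  {q: True, c: True}


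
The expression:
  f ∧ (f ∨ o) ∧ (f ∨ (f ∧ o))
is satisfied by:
  {f: True}


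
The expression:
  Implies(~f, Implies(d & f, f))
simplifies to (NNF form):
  True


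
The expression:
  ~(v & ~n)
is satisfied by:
  {n: True, v: False}
  {v: False, n: False}
  {v: True, n: True}


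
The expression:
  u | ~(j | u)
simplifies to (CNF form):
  u | ~j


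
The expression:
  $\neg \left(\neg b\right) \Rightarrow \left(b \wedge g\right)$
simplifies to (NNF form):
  $g \vee \neg b$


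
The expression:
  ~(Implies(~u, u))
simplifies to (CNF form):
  ~u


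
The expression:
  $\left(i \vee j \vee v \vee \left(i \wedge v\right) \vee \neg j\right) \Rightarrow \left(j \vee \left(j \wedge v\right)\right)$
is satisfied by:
  {j: True}


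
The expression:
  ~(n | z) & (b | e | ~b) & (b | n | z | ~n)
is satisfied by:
  {n: False, z: False}


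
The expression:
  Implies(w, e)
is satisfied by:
  {e: True, w: False}
  {w: False, e: False}
  {w: True, e: True}


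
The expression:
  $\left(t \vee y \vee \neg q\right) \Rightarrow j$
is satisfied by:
  {j: True, q: True, y: False, t: False}
  {j: True, y: False, q: False, t: False}
  {t: True, j: True, q: True, y: False}
  {t: True, j: True, y: False, q: False}
  {j: True, q: True, y: True, t: False}
  {j: True, y: True, q: False, t: False}
  {j: True, t: True, y: True, q: True}
  {j: True, t: True, y: True, q: False}
  {q: True, t: False, y: False, j: False}


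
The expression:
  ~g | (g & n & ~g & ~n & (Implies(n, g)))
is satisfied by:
  {g: False}


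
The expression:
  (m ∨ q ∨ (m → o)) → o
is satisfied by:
  {o: True}


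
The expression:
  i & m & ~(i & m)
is never true.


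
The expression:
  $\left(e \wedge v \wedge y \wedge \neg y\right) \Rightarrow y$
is always true.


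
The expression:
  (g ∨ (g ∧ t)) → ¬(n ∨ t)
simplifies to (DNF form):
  (¬n ∧ ¬t) ∨ ¬g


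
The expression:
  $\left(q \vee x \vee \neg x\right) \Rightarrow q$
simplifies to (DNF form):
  $q$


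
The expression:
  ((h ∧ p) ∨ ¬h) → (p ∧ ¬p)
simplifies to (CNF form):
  h ∧ ¬p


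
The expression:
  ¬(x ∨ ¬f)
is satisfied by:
  {f: True, x: False}


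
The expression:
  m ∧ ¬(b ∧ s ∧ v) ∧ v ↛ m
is never true.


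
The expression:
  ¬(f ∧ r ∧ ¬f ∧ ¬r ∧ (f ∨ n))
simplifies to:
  True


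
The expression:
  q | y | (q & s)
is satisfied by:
  {y: True, q: True}
  {y: True, q: False}
  {q: True, y: False}


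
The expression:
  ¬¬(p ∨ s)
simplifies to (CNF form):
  p ∨ s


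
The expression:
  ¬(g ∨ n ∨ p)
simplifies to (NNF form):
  ¬g ∧ ¬n ∧ ¬p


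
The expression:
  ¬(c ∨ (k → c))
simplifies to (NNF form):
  k ∧ ¬c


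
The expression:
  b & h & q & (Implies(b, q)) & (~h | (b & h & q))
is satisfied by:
  {h: True, b: True, q: True}


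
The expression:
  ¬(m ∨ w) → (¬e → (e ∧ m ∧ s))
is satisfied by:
  {m: True, w: True, e: True}
  {m: True, w: True, e: False}
  {m: True, e: True, w: False}
  {m: True, e: False, w: False}
  {w: True, e: True, m: False}
  {w: True, e: False, m: False}
  {e: True, w: False, m: False}


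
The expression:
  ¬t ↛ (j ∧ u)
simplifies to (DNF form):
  (¬j ∧ ¬t) ∨ (¬t ∧ ¬u)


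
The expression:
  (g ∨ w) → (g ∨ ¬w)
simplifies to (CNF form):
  g ∨ ¬w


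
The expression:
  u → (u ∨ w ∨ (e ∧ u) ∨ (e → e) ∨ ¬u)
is always true.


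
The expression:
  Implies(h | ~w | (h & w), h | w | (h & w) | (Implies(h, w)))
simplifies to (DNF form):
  True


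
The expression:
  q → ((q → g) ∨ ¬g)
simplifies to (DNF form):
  True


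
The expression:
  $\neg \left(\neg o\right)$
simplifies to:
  $o$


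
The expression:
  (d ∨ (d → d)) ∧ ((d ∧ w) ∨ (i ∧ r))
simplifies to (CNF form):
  (d ∨ i) ∧ (d ∨ r) ∧ (i ∨ w) ∧ (r ∨ w)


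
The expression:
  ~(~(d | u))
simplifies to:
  d | u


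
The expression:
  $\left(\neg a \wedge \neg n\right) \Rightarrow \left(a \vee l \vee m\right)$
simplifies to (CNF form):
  $a \vee l \vee m \vee n$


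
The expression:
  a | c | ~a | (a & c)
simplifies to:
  True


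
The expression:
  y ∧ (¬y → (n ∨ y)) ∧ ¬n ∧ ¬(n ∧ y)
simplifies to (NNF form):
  y ∧ ¬n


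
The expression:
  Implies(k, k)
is always true.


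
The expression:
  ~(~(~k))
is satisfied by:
  {k: False}


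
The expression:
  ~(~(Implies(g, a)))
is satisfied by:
  {a: True, g: False}
  {g: False, a: False}
  {g: True, a: True}


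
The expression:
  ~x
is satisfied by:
  {x: False}


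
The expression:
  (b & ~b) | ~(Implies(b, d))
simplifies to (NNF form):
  b & ~d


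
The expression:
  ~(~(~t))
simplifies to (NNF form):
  ~t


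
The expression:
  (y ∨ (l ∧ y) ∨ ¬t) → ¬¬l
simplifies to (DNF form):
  l ∨ (t ∧ ¬y)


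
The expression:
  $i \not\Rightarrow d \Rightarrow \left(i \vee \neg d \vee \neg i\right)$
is always true.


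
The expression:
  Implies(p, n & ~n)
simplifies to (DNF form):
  ~p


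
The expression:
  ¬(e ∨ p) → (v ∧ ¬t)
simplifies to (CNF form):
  (e ∨ p ∨ v) ∧ (e ∨ p ∨ ¬t)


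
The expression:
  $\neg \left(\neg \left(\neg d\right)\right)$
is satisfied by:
  {d: False}


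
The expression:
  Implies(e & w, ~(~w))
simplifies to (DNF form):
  True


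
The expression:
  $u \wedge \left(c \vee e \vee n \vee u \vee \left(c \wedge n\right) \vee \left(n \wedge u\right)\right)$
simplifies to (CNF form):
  $u$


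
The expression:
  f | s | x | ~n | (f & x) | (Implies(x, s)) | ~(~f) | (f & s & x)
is always true.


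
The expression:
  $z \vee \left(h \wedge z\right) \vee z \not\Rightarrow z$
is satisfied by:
  {z: True}


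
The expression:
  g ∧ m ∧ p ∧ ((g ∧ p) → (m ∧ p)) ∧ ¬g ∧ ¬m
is never true.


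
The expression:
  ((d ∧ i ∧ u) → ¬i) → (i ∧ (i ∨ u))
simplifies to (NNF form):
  i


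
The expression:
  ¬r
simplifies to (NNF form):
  ¬r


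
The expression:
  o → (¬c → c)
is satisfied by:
  {c: True, o: False}
  {o: False, c: False}
  {o: True, c: True}


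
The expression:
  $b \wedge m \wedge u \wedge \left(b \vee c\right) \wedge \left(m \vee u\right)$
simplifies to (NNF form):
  $b \wedge m \wedge u$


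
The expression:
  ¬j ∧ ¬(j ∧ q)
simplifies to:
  ¬j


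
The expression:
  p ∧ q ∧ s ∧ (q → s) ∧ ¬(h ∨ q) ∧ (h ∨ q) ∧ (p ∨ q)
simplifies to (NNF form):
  False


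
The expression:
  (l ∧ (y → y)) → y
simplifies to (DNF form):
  y ∨ ¬l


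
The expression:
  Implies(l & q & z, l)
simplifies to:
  True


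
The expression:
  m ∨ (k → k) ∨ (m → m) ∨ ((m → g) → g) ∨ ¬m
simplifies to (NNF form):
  True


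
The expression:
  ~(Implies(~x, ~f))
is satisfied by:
  {f: True, x: False}


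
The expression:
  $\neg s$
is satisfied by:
  {s: False}


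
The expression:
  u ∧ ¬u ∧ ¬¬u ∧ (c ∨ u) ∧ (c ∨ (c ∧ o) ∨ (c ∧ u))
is never true.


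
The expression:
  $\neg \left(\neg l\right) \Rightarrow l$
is always true.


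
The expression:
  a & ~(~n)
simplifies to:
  a & n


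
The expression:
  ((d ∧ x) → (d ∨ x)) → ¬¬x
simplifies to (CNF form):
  x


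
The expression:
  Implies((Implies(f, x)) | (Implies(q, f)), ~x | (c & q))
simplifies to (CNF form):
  (c | ~x) & (q | ~x)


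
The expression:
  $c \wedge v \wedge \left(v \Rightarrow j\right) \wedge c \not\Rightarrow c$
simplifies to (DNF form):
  $\text{False}$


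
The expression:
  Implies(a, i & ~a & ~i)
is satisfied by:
  {a: False}


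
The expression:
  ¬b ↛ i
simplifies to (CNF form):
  i ∨ ¬b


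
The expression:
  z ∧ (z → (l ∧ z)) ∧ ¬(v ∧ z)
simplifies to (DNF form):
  l ∧ z ∧ ¬v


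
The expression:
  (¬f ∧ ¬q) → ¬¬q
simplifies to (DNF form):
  f ∨ q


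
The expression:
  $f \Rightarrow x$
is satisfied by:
  {x: True, f: False}
  {f: False, x: False}
  {f: True, x: True}


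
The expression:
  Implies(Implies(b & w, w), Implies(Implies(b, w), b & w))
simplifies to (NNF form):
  b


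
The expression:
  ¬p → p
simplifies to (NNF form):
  p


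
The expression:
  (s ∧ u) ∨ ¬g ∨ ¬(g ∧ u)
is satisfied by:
  {s: True, g: False, u: False}
  {g: False, u: False, s: False}
  {u: True, s: True, g: False}
  {u: True, g: False, s: False}
  {s: True, g: True, u: False}
  {g: True, s: False, u: False}
  {u: True, g: True, s: True}


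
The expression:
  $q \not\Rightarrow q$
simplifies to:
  $\text{False}$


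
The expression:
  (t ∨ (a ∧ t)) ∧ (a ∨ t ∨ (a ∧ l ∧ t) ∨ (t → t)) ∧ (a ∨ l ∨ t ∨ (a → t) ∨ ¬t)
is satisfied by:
  {t: True}


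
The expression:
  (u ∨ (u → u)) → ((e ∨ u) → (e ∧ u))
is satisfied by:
  {u: False, e: False}
  {e: True, u: True}


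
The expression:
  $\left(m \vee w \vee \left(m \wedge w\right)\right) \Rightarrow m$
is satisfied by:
  {m: True, w: False}
  {w: False, m: False}
  {w: True, m: True}


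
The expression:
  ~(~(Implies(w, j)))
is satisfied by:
  {j: True, w: False}
  {w: False, j: False}
  {w: True, j: True}


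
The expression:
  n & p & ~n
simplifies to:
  False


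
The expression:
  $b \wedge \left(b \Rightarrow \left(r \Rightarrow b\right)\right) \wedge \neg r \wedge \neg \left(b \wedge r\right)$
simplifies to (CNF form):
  $b \wedge \neg r$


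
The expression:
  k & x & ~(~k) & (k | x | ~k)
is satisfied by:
  {x: True, k: True}


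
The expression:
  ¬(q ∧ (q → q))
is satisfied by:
  {q: False}


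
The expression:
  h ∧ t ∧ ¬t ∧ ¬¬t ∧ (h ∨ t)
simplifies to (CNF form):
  False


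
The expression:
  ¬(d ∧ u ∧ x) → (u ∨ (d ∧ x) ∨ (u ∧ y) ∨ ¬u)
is always true.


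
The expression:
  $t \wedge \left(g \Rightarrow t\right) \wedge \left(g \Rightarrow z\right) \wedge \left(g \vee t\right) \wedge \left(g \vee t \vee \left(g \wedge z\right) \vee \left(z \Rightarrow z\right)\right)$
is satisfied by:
  {t: True, z: True, g: False}
  {t: True, g: False, z: False}
  {t: True, z: True, g: True}


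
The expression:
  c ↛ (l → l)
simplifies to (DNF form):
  False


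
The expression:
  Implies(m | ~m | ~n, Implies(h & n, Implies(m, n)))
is always true.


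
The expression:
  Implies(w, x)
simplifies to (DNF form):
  x | ~w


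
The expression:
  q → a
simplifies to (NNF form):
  a ∨ ¬q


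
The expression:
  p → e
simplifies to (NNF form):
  e ∨ ¬p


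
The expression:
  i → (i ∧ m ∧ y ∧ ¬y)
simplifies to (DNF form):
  ¬i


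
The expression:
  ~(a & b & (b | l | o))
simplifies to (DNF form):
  ~a | ~b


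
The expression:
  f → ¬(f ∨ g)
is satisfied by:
  {f: False}


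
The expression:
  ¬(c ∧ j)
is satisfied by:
  {c: False, j: False}
  {j: True, c: False}
  {c: True, j: False}


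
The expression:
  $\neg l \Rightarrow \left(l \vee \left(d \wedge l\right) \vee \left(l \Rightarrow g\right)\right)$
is always true.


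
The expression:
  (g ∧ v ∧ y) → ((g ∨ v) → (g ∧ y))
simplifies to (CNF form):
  True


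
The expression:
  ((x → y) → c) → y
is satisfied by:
  {y: True, c: False, x: False}
  {y: True, x: True, c: False}
  {y: True, c: True, x: False}
  {y: True, x: True, c: True}
  {x: False, c: False, y: False}


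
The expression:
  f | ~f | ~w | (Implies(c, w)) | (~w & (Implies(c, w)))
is always true.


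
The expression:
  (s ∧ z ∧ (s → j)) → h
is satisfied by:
  {h: True, s: False, z: False, j: False}
  {j: False, s: False, h: False, z: False}
  {j: True, h: True, s: False, z: False}
  {j: True, s: False, h: False, z: False}
  {z: True, h: True, j: False, s: False}
  {z: True, j: False, s: False, h: False}
  {z: True, j: True, h: True, s: False}
  {z: True, j: True, s: False, h: False}
  {h: True, s: True, z: False, j: False}
  {s: True, z: False, h: False, j: False}
  {j: True, s: True, h: True, z: False}
  {j: True, s: True, z: False, h: False}
  {h: True, s: True, z: True, j: False}
  {s: True, z: True, j: False, h: False}
  {j: True, s: True, z: True, h: True}
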